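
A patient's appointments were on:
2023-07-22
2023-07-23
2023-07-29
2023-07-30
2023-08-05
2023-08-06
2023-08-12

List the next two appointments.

Every event lands on a Saturday or Sunday (gaps cycle 1, 6, 1, 6, 1, 6).
So the schedule is: every Saturday and Sunday.
Next Sunday: 2023-08-13.
The following Saturday is 2023-08-19.

2023-08-13, 2023-08-19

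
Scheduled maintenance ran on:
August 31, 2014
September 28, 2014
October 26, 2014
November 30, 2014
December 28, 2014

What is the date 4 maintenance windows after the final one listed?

Every date is a Sunday; gaps 28, 28, 35, 28 days.
Each is the last Sunday of its month (at least one falls on the 29th or later, ruling out '4th Sunday').
January 2015 ends with Sunday January 25, 2015.
February 2015 ends with Sunday February 22, 2015.
March 2015 ends with Sunday March 29, 2015.
Last Sunday of April 2015: April 26, 2015.

April 26, 2015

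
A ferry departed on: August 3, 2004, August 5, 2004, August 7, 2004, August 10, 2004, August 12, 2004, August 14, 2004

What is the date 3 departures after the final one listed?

August 21, 2004

Gaps: 2, 2, 3, 2, 2 days — not constant, but cyclic with period 3.
The events fall on every Tuesday, Thursday and Saturday.
Next Tuesday: August 17, 2004.
Next Thursday: August 19, 2004.
Next Saturday: August 21, 2004.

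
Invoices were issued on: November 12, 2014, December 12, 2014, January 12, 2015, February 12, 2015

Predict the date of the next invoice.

March 12, 2015

Gaps: 30, 31, 31 days — not constant. Every event is on the 12th of the month.
Pattern: the 12th of each month.
March 2015: March 12, 2015.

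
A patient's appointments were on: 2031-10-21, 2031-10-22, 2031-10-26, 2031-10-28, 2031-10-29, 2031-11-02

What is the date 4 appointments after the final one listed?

2031-11-11

The gap pattern 1, 4, 2, 1, 4 repeats every 3 events.
These are the Tuesdays, Wednesdays and Sundays of each week.
The following Tuesday is 2031-11-04.
The following Wednesday is 2031-11-05.
Next Sunday: 2031-11-09.
The following Tuesday is 2031-11-11.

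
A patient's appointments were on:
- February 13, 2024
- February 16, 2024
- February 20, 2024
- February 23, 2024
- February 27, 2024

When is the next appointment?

March 1, 2024

Gaps: 3, 4, 3, 4 days — not constant, but cyclic with period 2.
The events fall on every Tuesday and Friday.
Next Friday: March 1, 2024.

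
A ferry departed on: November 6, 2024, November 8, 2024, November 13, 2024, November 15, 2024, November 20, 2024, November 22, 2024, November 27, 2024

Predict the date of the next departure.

November 29, 2024

Gaps: 2, 5, 2, 5, 2, 5 days — not constant, but cyclic with period 2.
The events fall on every Wednesday and Friday.
Next Friday: November 29, 2024.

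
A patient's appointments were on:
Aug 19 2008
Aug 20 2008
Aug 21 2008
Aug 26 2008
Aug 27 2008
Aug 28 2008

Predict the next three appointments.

Sep 2 2008, Sep 3 2008, Sep 4 2008

Gaps: 1, 1, 5, 1, 1 days — not constant, but cyclic with period 3.
The events fall on every Tuesday, Wednesday and Thursday.
Next Tuesday: Sep 2 2008.
The following Wednesday is Sep 3 2008.
Next Thursday: Sep 4 2008.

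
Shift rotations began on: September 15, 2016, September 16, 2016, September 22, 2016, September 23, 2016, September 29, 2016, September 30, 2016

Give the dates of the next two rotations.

October 6, 2016; October 7, 2016

Gaps: 1, 6, 1, 6, 1 days — not constant, but cyclic with period 2.
The events fall on every Thursday and Friday.
Next Thursday: October 6, 2016.
Next Friday: October 7, 2016.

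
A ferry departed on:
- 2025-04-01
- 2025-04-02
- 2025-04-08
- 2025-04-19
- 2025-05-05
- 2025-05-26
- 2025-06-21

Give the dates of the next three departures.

2025-07-22, 2025-08-27, 2025-10-07

Gaps: 1, 6, 11, 16, 21, 26 days — each gap is 5 larger than the previous one.
Next gap: 31 days. 2025-06-21 + 31 days = 2025-07-22.
Next gap: 36 days. 2025-07-22 + 36 days = 2025-08-27.
Next gap: 41 days. 2025-08-27 + 41 days = 2025-10-07.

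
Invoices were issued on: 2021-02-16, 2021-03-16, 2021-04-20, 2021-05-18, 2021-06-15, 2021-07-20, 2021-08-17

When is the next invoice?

2021-09-21

All dates are Tuesdays, 28, 35, 28, 28, 35, 28 days apart.
Specifically, the 3rd Tuesday of each month.
September 2021 — 3rd Tuesday is 2021-09-21.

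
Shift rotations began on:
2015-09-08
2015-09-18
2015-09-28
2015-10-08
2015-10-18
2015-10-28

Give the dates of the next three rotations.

Every event comes 10 days after the last (10, 10, 10, 10, 10).
2015-10-28 + 10 days = 2015-11-07.
2015-11-07 + 10 days = 2015-11-17.
2015-11-17 + 10 days = 2015-11-27.

2015-11-07, 2015-11-17, 2015-11-27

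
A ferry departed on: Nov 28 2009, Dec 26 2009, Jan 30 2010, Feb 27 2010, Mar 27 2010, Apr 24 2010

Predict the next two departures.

Every date is a Saturday; gaps 28, 35, 28, 28, 28 days.
Each is the last Saturday of its month (at least one falls on the 29th or later, ruling out '4th Saturday').
Last Saturday of May 2010: May 29 2010.
Last Saturday of June 2010: Jun 26 2010.

May 29 2010, Jun 26 2010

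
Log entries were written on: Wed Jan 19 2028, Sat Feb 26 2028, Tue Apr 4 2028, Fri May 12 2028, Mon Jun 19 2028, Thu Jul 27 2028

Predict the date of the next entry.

Gaps between consecutive events: 38, 38, 38, 38, 38 days — a constant 38-day interval.
Thu Jul 27 2028 + 38 days = Sun Sep 3 2028.

Sun Sep 3 2028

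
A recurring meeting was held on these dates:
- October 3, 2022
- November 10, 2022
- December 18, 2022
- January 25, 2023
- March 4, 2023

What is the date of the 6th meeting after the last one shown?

Gaps between consecutive events: 38, 38, 38, 38 days — a constant 38-day interval.
March 4, 2023 + 38 days = April 11, 2023.
April 11, 2023 + 38 days = May 19, 2023.
May 19, 2023 + 38 days = June 26, 2023.
June 26, 2023 + 38 days = August 3, 2023.
August 3, 2023 + 38 days = September 10, 2023.
September 10, 2023 + 38 days = October 18, 2023.

October 18, 2023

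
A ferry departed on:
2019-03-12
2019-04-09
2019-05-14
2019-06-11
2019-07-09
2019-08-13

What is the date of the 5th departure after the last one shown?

Gaps: 28, 35, 28, 28, 35 days — a mix of 28 and 35. Every date is a Tuesday.
Each is the 2nd Tuesday of its month.
September 2019 — 2nd Tuesday is 2019-09-10.
October 2019 — 2nd Tuesday is 2019-10-08.
November 2019 — 2nd Tuesday is 2019-11-12.
December 2019 — 2nd Tuesday is 2019-12-10.
2nd Tuesday of January 2020: 2020-01-14.

2020-01-14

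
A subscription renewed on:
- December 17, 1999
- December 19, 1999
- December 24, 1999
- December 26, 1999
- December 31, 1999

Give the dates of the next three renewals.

January 2, 2000; January 7, 2000; January 9, 2000

Gaps: 2, 5, 2, 5 days — not constant, but cyclic with period 2.
The events fall on every Friday and Sunday.
The following Sunday is January 2, 2000.
Next Friday: January 7, 2000.
The following Sunday is January 9, 2000.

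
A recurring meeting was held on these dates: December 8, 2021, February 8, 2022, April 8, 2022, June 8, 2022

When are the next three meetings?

Each date is the 8th; the gaps (62, 59, 61) track the month lengths.
The rule is the 8th of every 2 months.
Next: August 2022 → August 8, 2022.
October 2022: October 8, 2022.
December 2022: December 8, 2022.

August 8, 2022; October 8, 2022; December 8, 2022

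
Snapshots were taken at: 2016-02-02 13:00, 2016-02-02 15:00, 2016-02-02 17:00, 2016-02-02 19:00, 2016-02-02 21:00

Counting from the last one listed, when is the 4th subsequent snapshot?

2016-02-03 05:00

Spacing: 2, 2, 2, 2 h — constant 2 h.
2016-02-02 21:00 + 2 h = 2016-02-02 23:00.
2016-02-02 23:00 + 2 h = 2016-02-03 01:00.
2016-02-03 01:00 + 2 h = 2016-02-03 03:00.
2016-02-03 03:00 + 2 h = 2016-02-03 05:00.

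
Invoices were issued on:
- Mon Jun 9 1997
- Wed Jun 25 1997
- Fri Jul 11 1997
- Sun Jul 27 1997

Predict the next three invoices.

Every event comes 16 days after the last (16, 16, 16).
Sun Jul 27 1997 + 16 days = Tue Aug 12 1997.
Tue Aug 12 1997 + 16 days = Thu Aug 28 1997.
Thu Aug 28 1997 + 16 days = Sat Sep 13 1997.

Tue Aug 12 1997, Thu Aug 28 1997, Sat Sep 13 1997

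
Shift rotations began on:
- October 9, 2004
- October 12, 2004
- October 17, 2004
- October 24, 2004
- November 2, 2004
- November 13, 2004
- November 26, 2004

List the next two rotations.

December 11, 2004; December 28, 2004

Intervals are 3, 5, 7, 9, 11, 13 days — an arithmetic progression with common difference 2.
Next gap: 15 days. November 26, 2004 + 15 days = December 11, 2004.
Next gap: 17 days. December 11, 2004 + 17 days = December 28, 2004.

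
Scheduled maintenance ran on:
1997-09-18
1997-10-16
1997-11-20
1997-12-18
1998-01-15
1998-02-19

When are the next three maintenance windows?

Gaps: 28, 35, 28, 28, 35 days — a mix of 28 and 35. Every date is a Thursday.
Each is the 3rd Thursday of its month.
March 1998 — 3rd Thursday is 1998-03-19.
3rd Thursday of April 1998: 1998-04-16.
3rd Thursday of May 1998: 1998-05-21.

1998-03-19, 1998-04-16, 1998-05-21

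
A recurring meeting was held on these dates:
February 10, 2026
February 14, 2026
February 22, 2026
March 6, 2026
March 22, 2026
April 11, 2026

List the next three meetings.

Intervals are 4, 8, 12, 16, 20 days — an arithmetic progression with common difference 4.
Next gap: 24 days. April 11, 2026 + 24 days = May 5, 2026.
Next gap: 28 days. May 5, 2026 + 28 days = June 2, 2026.
Next gap: 32 days. June 2, 2026 + 32 days = July 4, 2026.

May 5, 2026; June 2, 2026; July 4, 2026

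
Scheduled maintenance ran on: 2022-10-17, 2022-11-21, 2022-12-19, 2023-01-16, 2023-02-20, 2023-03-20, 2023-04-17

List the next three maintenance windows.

All dates are Mondays, 35, 28, 28, 35, 28, 28 days apart.
Specifically, the 3rd Monday of each month.
May 2023 — 3rd Monday is 2023-05-15.
June 2023 — 3rd Monday is 2023-06-19.
3rd Monday of July 2023: 2023-07-17.

2023-05-15, 2023-06-19, 2023-07-17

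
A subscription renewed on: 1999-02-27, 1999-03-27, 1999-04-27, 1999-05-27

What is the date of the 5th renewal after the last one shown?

1999-10-27

Each date is the 27th; the gaps (28, 31, 30) track the month lengths.
The rule is the 27th of each month.
Next: June 1999 → 1999-06-27.
July 1999: 1999-07-27.
Next: August 1999 → 1999-08-27.
September 1999: 1999-09-27.
October 1999: 1999-10-27.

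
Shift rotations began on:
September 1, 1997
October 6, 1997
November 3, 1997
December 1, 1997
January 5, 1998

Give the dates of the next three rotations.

All dates are Mondays, 35, 28, 28, 35 days apart.
Specifically, the 1st Monday of each month.
1st Monday of February 1998: February 2, 1998.
1st Monday of March 1998: March 2, 1998.
1st Monday of April 1998: April 6, 1998.

February 2, 1998; March 2, 1998; April 6, 1998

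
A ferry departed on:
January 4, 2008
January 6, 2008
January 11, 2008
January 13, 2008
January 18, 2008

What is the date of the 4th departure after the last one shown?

February 1, 2008

Gaps: 2, 5, 2, 5 days — not constant, but cyclic with period 2.
The events fall on every Friday and Sunday.
The following Sunday is January 20, 2008.
Next Friday: January 25, 2008.
Next Sunday: January 27, 2008.
Next Friday: February 1, 2008.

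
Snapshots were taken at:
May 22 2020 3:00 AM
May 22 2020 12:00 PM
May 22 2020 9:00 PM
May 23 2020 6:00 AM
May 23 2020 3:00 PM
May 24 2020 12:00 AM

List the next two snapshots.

May 24 2020 9:00 AM, May 24 2020 6:00 PM

Spacing: 9, 9, 9, 9, 9 h — constant 9 h.
May 24 2020 12:00 AM + 9 h = May 24 2020 9:00 AM.
May 24 2020 9:00 AM + 9 h = May 24 2020 6:00 PM.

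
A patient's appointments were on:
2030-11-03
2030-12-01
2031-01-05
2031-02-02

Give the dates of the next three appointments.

2031-03-02, 2031-04-06, 2031-05-04

These are Sundays at 28- or 35-day spacing (28, 35, 28).
The pattern: 1st Sunday of the month.
March 2031 — 1st Sunday is 2031-03-02.
1st Sunday of April 2031: 2031-04-06.
1st Sunday of May 2031: 2031-05-04.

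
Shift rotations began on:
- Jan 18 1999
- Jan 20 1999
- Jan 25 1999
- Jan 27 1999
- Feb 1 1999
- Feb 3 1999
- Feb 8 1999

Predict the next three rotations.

Feb 10 1999, Feb 15 1999, Feb 17 1999

Every event lands on a Monday or Wednesday (gaps cycle 2, 5, 2, 5, 2, 5).
So the schedule is: every Monday and Wednesday.
The following Wednesday is Feb 10 1999.
The following Monday is Feb 15 1999.
Next Wednesday: Feb 17 1999.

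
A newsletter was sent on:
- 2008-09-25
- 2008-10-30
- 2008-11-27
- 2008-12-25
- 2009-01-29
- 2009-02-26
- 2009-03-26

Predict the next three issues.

All Thursdays; the gaps (35, 28, 28, 35, 28, 28) vary with month length.
This is the last Thursday of each month.
Last Thursday of April 2009: 2009-04-30.
Last Thursday of May 2009: 2009-05-28.
June 2009 ends with Thursday 2009-06-25.

2009-04-30, 2009-05-28, 2009-06-25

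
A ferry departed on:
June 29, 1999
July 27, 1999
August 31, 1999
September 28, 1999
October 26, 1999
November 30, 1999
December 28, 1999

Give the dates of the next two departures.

These are Tuesdays with 28, 35, 28, 28, 35, 28-day gaps.
Each is the final Tuesday of its month — June 29, 1999 is past the 28th, so '4th Tuesday' doesn't fit.
January 2000 ends with Tuesday January 25, 2000.
February 2000 ends with Tuesday February 29, 2000.

January 25, 2000; February 29, 2000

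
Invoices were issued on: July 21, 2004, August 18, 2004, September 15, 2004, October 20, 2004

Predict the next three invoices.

November 17, 2004; December 15, 2004; January 19, 2005

Gaps: 28, 28, 35 days — a mix of 28 and 35. Every date is a Wednesday.
Each is the 3rd Wednesday of its month.
3rd Wednesday of November 2004: November 17, 2004.
3rd Wednesday of December 2004: December 15, 2004.
3rd Wednesday of January 2005: January 19, 2005.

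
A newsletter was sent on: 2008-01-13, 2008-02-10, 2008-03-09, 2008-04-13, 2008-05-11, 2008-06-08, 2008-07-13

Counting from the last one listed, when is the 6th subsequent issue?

2009-01-11

All dates are Sundays, 28, 28, 35, 28, 28, 35 days apart.
Specifically, the 2nd Sunday of each month.
2nd Sunday of August 2008: 2008-08-10.
September 2008 — 2nd Sunday is 2008-09-14.
October 2008 — 2nd Sunday is 2008-10-12.
November 2008 — 2nd Sunday is 2008-11-09.
December 2008 — 2nd Sunday is 2008-12-14.
2nd Sunday of January 2009: 2009-01-11.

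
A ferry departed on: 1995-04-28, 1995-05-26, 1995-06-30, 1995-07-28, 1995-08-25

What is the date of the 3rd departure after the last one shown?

These are Fridays with 28, 35, 28, 28-day gaps.
Each is the final Friday of its month — 1995-06-30 is past the 28th, so '4th Friday' doesn't fit.
Last Friday of September 1995: 1995-09-29.
Last Friday of October 1995: 1995-10-27.
Last Friday of November 1995: 1995-11-24.

1995-11-24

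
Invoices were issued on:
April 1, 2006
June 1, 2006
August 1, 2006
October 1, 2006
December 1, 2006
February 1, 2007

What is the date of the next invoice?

Each date is the 1st; the gaps (61, 61, 61, 61, 62) track the month lengths.
The rule is the 1st of every 2 months.
April 2007: April 1, 2007.

April 1, 2007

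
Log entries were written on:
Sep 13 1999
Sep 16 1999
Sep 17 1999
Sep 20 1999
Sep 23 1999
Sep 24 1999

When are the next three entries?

Every event lands on a Monday or Thursday or Friday (gaps cycle 3, 1, 3, 3, 1).
So the schedule is: every Monday, Thursday and Friday.
Next Monday: Sep 27 1999.
Next Thursday: Sep 30 1999.
The following Friday is Oct 1 1999.

Sep 27 1999, Sep 30 1999, Oct 1 1999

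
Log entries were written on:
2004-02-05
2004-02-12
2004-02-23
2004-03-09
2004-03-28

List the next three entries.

Gaps: 7, 11, 15, 19 days — each gap is 4 larger than the previous one.
Next gap: 23 days. 2004-03-28 + 23 days = 2004-04-20.
Next gap: 27 days. 2004-04-20 + 27 days = 2004-05-17.
Next gap: 31 days. 2004-05-17 + 31 days = 2004-06-17.

2004-04-20, 2004-05-17, 2004-06-17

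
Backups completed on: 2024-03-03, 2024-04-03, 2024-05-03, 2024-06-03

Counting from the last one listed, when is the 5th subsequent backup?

Each date is the 3rd; the gaps (31, 30, 31) track the month lengths.
The rule is the 3rd of each month.
Next: July 2024 → 2024-07-03.
Next: August 2024 → 2024-08-03.
Next: September 2024 → 2024-09-03.
October 2024: 2024-10-03.
Next: November 2024 → 2024-11-03.

2024-11-03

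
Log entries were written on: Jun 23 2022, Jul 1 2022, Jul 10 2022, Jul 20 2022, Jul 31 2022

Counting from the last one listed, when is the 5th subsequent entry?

Intervals are 8, 9, 10, 11 days — an arithmetic progression with common difference 1.
Next gap: 12 days. Jul 31 2022 + 12 days = Aug 12 2022.
Next gap: 13 days. Aug 12 2022 + 13 days = Aug 25 2022.
Next gap: 14 days. Aug 25 2022 + 14 days = Sep 8 2022.
Next gap: 15 days. Sep 8 2022 + 15 days = Sep 23 2022.
Next gap: 16 days. Sep 23 2022 + 16 days = Oct 9 2022.

Oct 9 2022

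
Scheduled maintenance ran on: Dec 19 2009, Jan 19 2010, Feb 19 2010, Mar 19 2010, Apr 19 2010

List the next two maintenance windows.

Gaps: 31, 31, 28, 31 days — not constant. Every event is on the 19th of the month.
Pattern: the 19th of each month.
Next: May 2010 → May 19 2010.
June 2010: Jun 19 2010.

May 19 2010, Jun 19 2010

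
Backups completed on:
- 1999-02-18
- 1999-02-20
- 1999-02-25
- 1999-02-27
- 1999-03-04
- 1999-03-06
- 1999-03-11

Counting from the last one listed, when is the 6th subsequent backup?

1999-04-01

Every event lands on a Thursday or Saturday (gaps cycle 2, 5, 2, 5, 2, 5).
So the schedule is: every Thursday and Saturday.
The following Saturday is 1999-03-13.
Next Thursday: 1999-03-18.
Next Saturday: 1999-03-20.
The following Thursday is 1999-03-25.
Next Saturday: 1999-03-27.
Next Thursday: 1999-04-01.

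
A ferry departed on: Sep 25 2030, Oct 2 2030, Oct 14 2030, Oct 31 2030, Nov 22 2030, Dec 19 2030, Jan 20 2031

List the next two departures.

Feb 26 2031, Apr 9 2031

The spacing grows by 5 each time: 7, 12, 17, 22, 27, 32 days.
Next gap: 37 days. Jan 20 2031 + 37 days = Feb 26 2031.
Next gap: 42 days. Feb 26 2031 + 42 days = Apr 9 2031.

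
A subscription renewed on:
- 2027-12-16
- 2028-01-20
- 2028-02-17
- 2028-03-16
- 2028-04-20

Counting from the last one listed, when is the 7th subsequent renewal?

Gaps: 35, 28, 28, 35 days — a mix of 28 and 35. Every date is a Thursday.
Each is the 3rd Thursday of its month.
3rd Thursday of May 2028: 2028-05-18.
3rd Thursday of June 2028: 2028-06-15.
July 2028 — 3rd Thursday is 2028-07-20.
August 2028 — 3rd Thursday is 2028-08-17.
September 2028 — 3rd Thursday is 2028-09-21.
October 2028 — 3rd Thursday is 2028-10-19.
November 2028 — 3rd Thursday is 2028-11-16.

2028-11-16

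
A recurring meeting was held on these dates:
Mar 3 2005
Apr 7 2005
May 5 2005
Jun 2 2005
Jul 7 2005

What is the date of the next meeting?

Aug 4 2005

These are Thursdays at 28- or 35-day spacing (35, 28, 28, 35).
The pattern: 1st Thursday of the month.
August 2005 — 1st Thursday is Aug 4 2005.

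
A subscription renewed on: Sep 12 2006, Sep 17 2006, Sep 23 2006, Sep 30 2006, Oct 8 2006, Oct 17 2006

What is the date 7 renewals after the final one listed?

The spacing grows by 1 each time: 5, 6, 7, 8, 9 days.
Next gap: 10 days. Oct 17 2006 + 10 days = Oct 27 2006.
Next gap: 11 days. Oct 27 2006 + 11 days = Nov 7 2006.
Next gap: 12 days. Nov 7 2006 + 12 days = Nov 19 2006.
Next gap: 13 days. Nov 19 2006 + 13 days = Dec 2 2006.
Next gap: 14 days. Dec 2 2006 + 14 days = Dec 16 2006.
Next gap: 15 days. Dec 16 2006 + 15 days = Dec 31 2006.
Next gap: 16 days. Dec 31 2006 + 16 days = Jan 16 2007.

Jan 16 2007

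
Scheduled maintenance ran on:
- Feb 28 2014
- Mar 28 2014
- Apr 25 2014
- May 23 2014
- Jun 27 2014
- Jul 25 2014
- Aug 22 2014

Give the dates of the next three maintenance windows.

These are Fridays at 28- or 35-day spacing (28, 28, 28, 35, 28, 28).
The pattern: 4th Friday of the month.
September 2014 — 4th Friday is Sep 26 2014.
4th Friday of October 2014: Oct 24 2014.
4th Friday of November 2014: Nov 28 2014.

Sep 26 2014, Oct 24 2014, Nov 28 2014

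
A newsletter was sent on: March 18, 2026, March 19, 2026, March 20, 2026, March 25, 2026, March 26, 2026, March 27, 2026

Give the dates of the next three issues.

April 1, 2026; April 2, 2026; April 3, 2026

The gap pattern 1, 1, 5, 1, 1 repeats every 3 events.
These are the Wednesdays, Thursdays and Fridays of each week.
The following Wednesday is April 1, 2026.
The following Thursday is April 2, 2026.
The following Friday is April 3, 2026.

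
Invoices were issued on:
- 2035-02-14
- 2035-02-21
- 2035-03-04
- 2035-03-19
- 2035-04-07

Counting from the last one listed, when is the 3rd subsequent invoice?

2035-06-27

Gaps: 7, 11, 15, 19 days — each gap is 4 larger than the previous one.
Next gap: 23 days. 2035-04-07 + 23 days = 2035-04-30.
Next gap: 27 days. 2035-04-30 + 27 days = 2035-05-27.
Next gap: 31 days. 2035-05-27 + 31 days = 2035-06-27.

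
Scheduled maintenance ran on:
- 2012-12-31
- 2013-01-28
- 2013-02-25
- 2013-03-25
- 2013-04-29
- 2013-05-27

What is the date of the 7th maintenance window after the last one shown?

2013-12-30

These are Mondays with 28, 28, 28, 35, 28-day gaps.
Each is the final Monday of its month — 2012-12-31 is past the 28th, so '4th Monday' doesn't fit.
June 2013 ends with Monday 2013-06-24.
Last Monday of July 2013: 2013-07-29.
August 2013 ends with Monday 2013-08-26.
Last Monday of September 2013: 2013-09-30.
October 2013 ends with Monday 2013-10-28.
November 2013 ends with Monday 2013-11-25.
December 2013 ends with Monday 2013-12-30.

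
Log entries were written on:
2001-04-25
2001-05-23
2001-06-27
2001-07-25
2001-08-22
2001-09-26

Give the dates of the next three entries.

All dates are Wednesdays, 28, 35, 28, 28, 35 days apart.
Specifically, the 4th Wednesday of each month.
October 2001 — 4th Wednesday is 2001-10-24.
November 2001 — 4th Wednesday is 2001-11-28.
December 2001 — 4th Wednesday is 2001-12-26.

2001-10-24, 2001-11-28, 2001-12-26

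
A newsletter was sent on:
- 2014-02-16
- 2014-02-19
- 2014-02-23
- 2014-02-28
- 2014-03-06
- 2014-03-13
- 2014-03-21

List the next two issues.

Gaps: 3, 4, 5, 6, 7, 8 days — each gap is 1 larger than the previous one.
Next gap: 9 days. 2014-03-21 + 9 days = 2014-03-30.
Next gap: 10 days. 2014-03-30 + 10 days = 2014-04-09.

2014-03-30, 2014-04-09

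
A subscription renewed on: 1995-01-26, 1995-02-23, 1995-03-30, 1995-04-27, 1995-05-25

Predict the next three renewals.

Every date is a Thursday; gaps 28, 35, 28, 28 days.
Each is the last Thursday of its month (at least one falls on the 29th or later, ruling out '4th Thursday').
Last Thursday of June 1995: 1995-06-29.
Last Thursday of July 1995: 1995-07-27.
Last Thursday of August 1995: 1995-08-31.

1995-06-29, 1995-07-27, 1995-08-31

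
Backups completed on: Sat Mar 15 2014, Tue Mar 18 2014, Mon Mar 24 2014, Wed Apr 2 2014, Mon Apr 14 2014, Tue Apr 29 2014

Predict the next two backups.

Sat May 17 2014, Sat Jun 7 2014

Intervals are 3, 6, 9, 12, 15 days — an arithmetic progression with common difference 3.
Next gap: 18 days. Tue Apr 29 2014 + 18 days = Sat May 17 2014.
Next gap: 21 days. Sat May 17 2014 + 21 days = Sat Jun 7 2014.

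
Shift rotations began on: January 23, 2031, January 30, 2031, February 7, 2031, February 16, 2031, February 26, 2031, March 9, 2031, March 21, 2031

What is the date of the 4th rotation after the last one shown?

May 18, 2031

The spacing grows by 1 each time: 7, 8, 9, 10, 11, 12 days.
Next gap: 13 days. March 21, 2031 + 13 days = April 3, 2031.
Next gap: 14 days. April 3, 2031 + 14 days = April 17, 2031.
Next gap: 15 days. April 17, 2031 + 15 days = May 2, 2031.
Next gap: 16 days. May 2, 2031 + 16 days = May 18, 2031.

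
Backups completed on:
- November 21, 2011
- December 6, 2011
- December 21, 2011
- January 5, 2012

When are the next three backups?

The spacing is 15, 15, 15 days — always 15 days.
January 5, 2012 + 15 days = January 20, 2012.
January 20, 2012 + 15 days = February 4, 2012.
February 4, 2012 + 15 days = February 19, 2012.

January 20, 2012; February 4, 2012; February 19, 2012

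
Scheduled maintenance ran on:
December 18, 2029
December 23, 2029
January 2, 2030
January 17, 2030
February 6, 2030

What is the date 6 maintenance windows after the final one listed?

September 19, 2030

Intervals are 5, 10, 15, 20 days — an arithmetic progression with common difference 5.
Next gap: 25 days. February 6, 2030 + 25 days = March 3, 2030.
Next gap: 30 days. March 3, 2030 + 30 days = April 2, 2030.
Next gap: 35 days. April 2, 2030 + 35 days = May 7, 2030.
Next gap: 40 days. May 7, 2030 + 40 days = June 16, 2030.
Next gap: 45 days. June 16, 2030 + 45 days = July 31, 2030.
Next gap: 50 days. July 31, 2030 + 50 days = September 19, 2030.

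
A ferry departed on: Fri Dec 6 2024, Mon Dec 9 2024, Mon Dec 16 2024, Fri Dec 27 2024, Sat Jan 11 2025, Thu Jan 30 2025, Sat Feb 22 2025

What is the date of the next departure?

Fri Mar 21 2025

Gaps: 3, 7, 11, 15, 19, 23 days — each gap is 4 larger than the previous one.
Next gap: 27 days. Sat Feb 22 2025 + 27 days = Fri Mar 21 2025.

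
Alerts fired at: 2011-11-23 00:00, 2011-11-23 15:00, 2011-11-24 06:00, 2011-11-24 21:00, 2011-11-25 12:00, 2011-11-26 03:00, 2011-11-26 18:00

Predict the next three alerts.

2011-11-27 09:00, 2011-11-28 00:00, 2011-11-28 15:00

Gaps: 15, 15, 15, 15, 15, 15 hours — each event is 15 hours after the previous one.
2011-11-26 18:00 + 15 h = 2011-11-27 09:00.
2011-11-27 09:00 + 15 h = 2011-11-28 00:00.
2011-11-28 00:00 + 15 h = 2011-11-28 15:00.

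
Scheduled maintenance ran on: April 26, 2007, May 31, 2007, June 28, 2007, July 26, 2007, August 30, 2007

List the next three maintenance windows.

Every date is a Thursday; gaps 35, 28, 28, 35 days.
Each is the last Thursday of its month (at least one falls on the 29th or later, ruling out '4th Thursday').
September 2007 ends with Thursday September 27, 2007.
October 2007 ends with Thursday October 25, 2007.
November 2007 ends with Thursday November 29, 2007.

September 27, 2007; October 25, 2007; November 29, 2007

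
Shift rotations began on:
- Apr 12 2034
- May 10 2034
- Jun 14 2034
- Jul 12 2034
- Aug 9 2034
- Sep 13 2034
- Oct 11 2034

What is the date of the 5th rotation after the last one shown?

Mar 14 2035

All dates are Wednesdays, 28, 35, 28, 28, 35, 28 days apart.
Specifically, the 2nd Wednesday of each month.
November 2034 — 2nd Wednesday is Nov 8 2034.
December 2034 — 2nd Wednesday is Dec 13 2034.
January 2035 — 2nd Wednesday is Jan 10 2035.
February 2035 — 2nd Wednesday is Feb 14 2035.
2nd Wednesday of March 2035: Mar 14 2035.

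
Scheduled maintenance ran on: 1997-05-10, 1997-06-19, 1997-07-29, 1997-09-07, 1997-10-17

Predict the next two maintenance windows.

Every event comes 40 days after the last (40, 40, 40, 40).
1997-10-17 + 40 days = 1997-11-26.
1997-11-26 + 40 days = 1998-01-05.

1997-11-26, 1998-01-05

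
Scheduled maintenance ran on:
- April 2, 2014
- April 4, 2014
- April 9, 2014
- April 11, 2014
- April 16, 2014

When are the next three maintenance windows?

Every event lands on a Wednesday or Friday (gaps cycle 2, 5, 2, 5).
So the schedule is: every Wednesday and Friday.
The following Friday is April 18, 2014.
Next Wednesday: April 23, 2014.
Next Friday: April 25, 2014.

April 18, 2014; April 23, 2014; April 25, 2014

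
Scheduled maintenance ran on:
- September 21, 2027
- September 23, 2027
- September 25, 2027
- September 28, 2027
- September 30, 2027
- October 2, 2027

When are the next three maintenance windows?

Gaps: 2, 2, 3, 2, 2 days — not constant, but cyclic with period 3.
The events fall on every Tuesday, Thursday and Saturday.
The following Tuesday is October 5, 2027.
Next Thursday: October 7, 2027.
Next Saturday: October 9, 2027.

October 5, 2027; October 7, 2027; October 9, 2027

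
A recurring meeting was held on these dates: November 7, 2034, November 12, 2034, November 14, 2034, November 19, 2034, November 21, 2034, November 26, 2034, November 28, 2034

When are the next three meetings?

Every event lands on a Tuesday or Sunday (gaps cycle 5, 2, 5, 2, 5, 2).
So the schedule is: every Tuesday and Sunday.
Next Sunday: December 3, 2034.
The following Tuesday is December 5, 2034.
The following Sunday is December 10, 2034.

December 3, 2034; December 5, 2034; December 10, 2034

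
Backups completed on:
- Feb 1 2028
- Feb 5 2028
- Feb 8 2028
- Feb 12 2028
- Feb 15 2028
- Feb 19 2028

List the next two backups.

Feb 22 2028, Feb 26 2028

Gaps: 4, 3, 4, 3, 4 days — not constant, but cyclic with period 2.
The events fall on every Tuesday and Saturday.
The following Tuesday is Feb 22 2028.
Next Saturday: Feb 26 2028.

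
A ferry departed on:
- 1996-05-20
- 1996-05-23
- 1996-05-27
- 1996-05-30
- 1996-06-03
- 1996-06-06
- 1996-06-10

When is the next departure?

Gaps: 3, 4, 3, 4, 3, 4 days — not constant, but cyclic with period 2.
The events fall on every Monday and Thursday.
The following Thursday is 1996-06-13.

1996-06-13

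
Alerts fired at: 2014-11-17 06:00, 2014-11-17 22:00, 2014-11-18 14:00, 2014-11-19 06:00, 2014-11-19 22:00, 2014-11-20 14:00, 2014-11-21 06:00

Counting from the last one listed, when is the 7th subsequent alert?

2014-11-25 22:00

Gaps: 16, 16, 16, 16, 16, 16 hours — each event is 16 hours after the previous one.
2014-11-21 06:00 + 16 h = 2014-11-21 22:00.
2014-11-21 22:00 + 16 h = 2014-11-22 14:00.
2014-11-22 14:00 + 16 h = 2014-11-23 06:00.
2014-11-23 06:00 + 16 h = 2014-11-23 22:00.
2014-11-23 22:00 + 16 h = 2014-11-24 14:00.
2014-11-24 14:00 + 16 h = 2014-11-25 06:00.
2014-11-25 06:00 + 16 h = 2014-11-25 22:00.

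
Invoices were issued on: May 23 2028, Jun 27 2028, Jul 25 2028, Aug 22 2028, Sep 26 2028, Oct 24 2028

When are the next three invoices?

All dates are Tuesdays, 35, 28, 28, 35, 28 days apart.
Specifically, the 4th Tuesday of each month.
4th Tuesday of November 2028: Nov 28 2028.
December 2028 — 4th Tuesday is Dec 26 2028.
4th Tuesday of January 2029: Jan 23 2029.

Nov 28 2028, Dec 26 2028, Jan 23 2029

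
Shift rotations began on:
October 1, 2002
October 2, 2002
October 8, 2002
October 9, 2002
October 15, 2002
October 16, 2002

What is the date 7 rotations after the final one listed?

November 12, 2002

Every event lands on a Tuesday or Wednesday (gaps cycle 1, 6, 1, 6, 1).
So the schedule is: every Tuesday and Wednesday.
Next Tuesday: October 22, 2002.
Next Wednesday: October 23, 2002.
The following Tuesday is October 29, 2002.
The following Wednesday is October 30, 2002.
Next Tuesday: November 5, 2002.
The following Wednesday is November 6, 2002.
The following Tuesday is November 12, 2002.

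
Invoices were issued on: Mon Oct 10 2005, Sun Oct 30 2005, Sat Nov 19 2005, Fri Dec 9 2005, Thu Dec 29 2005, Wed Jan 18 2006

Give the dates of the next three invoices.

Every event comes 20 days after the last (20, 20, 20, 20, 20).
Wed Jan 18 2006 + 20 days = Tue Feb 7 2006.
Tue Feb 7 2006 + 20 days = Mon Feb 27 2006.
Mon Feb 27 2006 + 20 days = Sun Mar 19 2006.

Tue Feb 7 2006, Mon Feb 27 2006, Sun Mar 19 2006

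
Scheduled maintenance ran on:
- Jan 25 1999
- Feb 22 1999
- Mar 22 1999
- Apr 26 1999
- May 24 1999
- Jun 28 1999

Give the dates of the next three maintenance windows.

Jul 26 1999, Aug 23 1999, Sep 27 1999

These are Mondays at 28- or 35-day spacing (28, 28, 35, 28, 35).
The pattern: 4th Monday of the month.
4th Monday of July 1999: Jul 26 1999.
August 1999 — 4th Monday is Aug 23 1999.
4th Monday of September 1999: Sep 27 1999.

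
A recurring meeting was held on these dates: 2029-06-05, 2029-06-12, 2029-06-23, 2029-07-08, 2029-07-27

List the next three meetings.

2029-08-19, 2029-09-15, 2029-10-16

Intervals are 7, 11, 15, 19 days — an arithmetic progression with common difference 4.
Next gap: 23 days. 2029-07-27 + 23 days = 2029-08-19.
Next gap: 27 days. 2029-08-19 + 27 days = 2029-09-15.
Next gap: 31 days. 2029-09-15 + 31 days = 2029-10-16.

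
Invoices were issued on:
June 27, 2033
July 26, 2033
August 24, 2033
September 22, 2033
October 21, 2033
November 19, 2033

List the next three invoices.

Gaps between consecutive events: 29, 29, 29, 29, 29 days — a constant 29-day interval.
November 19, 2033 + 29 days = December 18, 2033.
December 18, 2033 + 29 days = January 16, 2034.
January 16, 2034 + 29 days = February 14, 2034.

December 18, 2033; January 16, 2034; February 14, 2034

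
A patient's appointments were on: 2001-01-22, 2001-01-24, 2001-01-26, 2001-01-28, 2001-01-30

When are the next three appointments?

Gaps between consecutive events: 2, 2, 2, 2 days — a constant 2-day interval.
2001-01-30 + 2 days = 2001-02-01.
2001-02-01 + 2 days = 2001-02-03.
2001-02-03 + 2 days = 2001-02-05.

2001-02-01, 2001-02-03, 2001-02-05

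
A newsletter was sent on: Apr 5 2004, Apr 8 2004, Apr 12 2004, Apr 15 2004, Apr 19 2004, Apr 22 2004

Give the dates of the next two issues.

Apr 26 2004, Apr 29 2004

Every event lands on a Monday or Thursday (gaps cycle 3, 4, 3, 4, 3).
So the schedule is: every Monday and Thursday.
The following Monday is Apr 26 2004.
The following Thursday is Apr 29 2004.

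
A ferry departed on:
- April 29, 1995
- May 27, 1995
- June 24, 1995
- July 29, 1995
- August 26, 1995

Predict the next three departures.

Every date is a Saturday; gaps 28, 28, 35, 28 days.
Each is the last Saturday of its month (at least one falls on the 29th or later, ruling out '4th Saturday').
September 1995 ends with Saturday September 30, 1995.
Last Saturday of October 1995: October 28, 1995.
November 1995 ends with Saturday November 25, 1995.

September 30, 1995; October 28, 1995; November 25, 1995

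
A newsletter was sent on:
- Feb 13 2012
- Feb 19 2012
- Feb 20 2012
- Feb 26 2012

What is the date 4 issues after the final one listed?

Gaps: 6, 1, 6 days — not constant, but cyclic with period 2.
The events fall on every Monday and Sunday.
Next Monday: Feb 27 2012.
The following Sunday is Mar 4 2012.
The following Monday is Mar 5 2012.
The following Sunday is Mar 11 2012.

Mar 11 2012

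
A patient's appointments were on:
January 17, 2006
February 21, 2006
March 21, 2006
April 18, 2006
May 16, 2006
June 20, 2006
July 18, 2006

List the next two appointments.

These are Tuesdays at 28- or 35-day spacing (35, 28, 28, 28, 35, 28).
The pattern: 3rd Tuesday of the month.
August 2006 — 3rd Tuesday is August 15, 2006.
3rd Tuesday of September 2006: September 19, 2006.

August 15, 2006; September 19, 2006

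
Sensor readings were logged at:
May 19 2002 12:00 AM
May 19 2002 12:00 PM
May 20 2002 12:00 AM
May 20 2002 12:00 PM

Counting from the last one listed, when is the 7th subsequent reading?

Gaps: 12, 12, 12 hours — each event is 12 hours after the previous one.
May 20 2002 12:00 PM + 12 h = May 21 2002 12:00 AM.
May 21 2002 12:00 AM + 12 h = May 21 2002 12:00 PM.
May 21 2002 12:00 PM + 12 h = May 22 2002 12:00 AM.
May 22 2002 12:00 AM + 12 h = May 22 2002 12:00 PM.
May 22 2002 12:00 PM + 12 h = May 23 2002 12:00 AM.
May 23 2002 12:00 AM + 12 h = May 23 2002 12:00 PM.
May 23 2002 12:00 PM + 12 h = May 24 2002 12:00 AM.

May 24 2002 12:00 AM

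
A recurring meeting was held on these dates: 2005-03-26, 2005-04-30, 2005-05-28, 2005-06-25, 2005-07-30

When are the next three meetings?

2005-08-27, 2005-09-24, 2005-10-29

These are Saturdays with 35, 28, 28, 35-day gaps.
Each is the final Saturday of its month — 2005-04-30 is past the 28th, so '4th Saturday' doesn't fit.
Last Saturday of August 2005: 2005-08-27.
September 2005 ends with Saturday 2005-09-24.
Last Saturday of October 2005: 2005-10-29.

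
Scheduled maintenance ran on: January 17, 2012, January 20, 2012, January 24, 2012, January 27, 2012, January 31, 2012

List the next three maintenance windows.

The gap pattern 3, 4, 3, 4 repeats every 2 events.
These are the Tuesdays and Fridays of each week.
The following Friday is February 3, 2012.
The following Tuesday is February 7, 2012.
Next Friday: February 10, 2012.

February 3, 2012; February 7, 2012; February 10, 2012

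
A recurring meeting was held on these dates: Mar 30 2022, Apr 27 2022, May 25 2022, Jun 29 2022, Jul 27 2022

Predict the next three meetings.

Aug 31 2022, Sep 28 2022, Oct 26 2022

These are Wednesdays with 28, 28, 35, 28-day gaps.
Each is the final Wednesday of its month — Mar 30 2022 is past the 28th, so '4th Wednesday' doesn't fit.
August 2022 ends with Wednesday Aug 31 2022.
September 2022 ends with Wednesday Sep 28 2022.
Last Wednesday of October 2022: Oct 26 2022.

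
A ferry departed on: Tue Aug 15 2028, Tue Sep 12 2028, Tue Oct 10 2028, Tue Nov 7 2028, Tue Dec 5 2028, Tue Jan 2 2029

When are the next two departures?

Tue Jan 30 2029, Tue Feb 27 2029

The spacing is 28, 28, 28, 28, 28 days — always 28 days.
Tue Jan 2 2029 + 28 days = Tue Jan 30 2029.
Tue Jan 30 2029 + 28 days = Tue Feb 27 2029.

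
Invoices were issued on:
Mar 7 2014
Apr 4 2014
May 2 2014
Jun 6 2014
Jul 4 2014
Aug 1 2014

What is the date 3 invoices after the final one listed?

Nov 7 2014

All dates are Fridays, 28, 28, 35, 28, 28 days apart.
Specifically, the 1st Friday of each month.
1st Friday of September 2014: Sep 5 2014.
1st Friday of October 2014: Oct 3 2014.
November 2014 — 1st Friday is Nov 7 2014.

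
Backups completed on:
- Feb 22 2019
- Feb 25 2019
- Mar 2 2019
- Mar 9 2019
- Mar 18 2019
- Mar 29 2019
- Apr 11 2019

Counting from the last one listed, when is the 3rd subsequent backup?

Jun 1 2019

Gaps: 3, 5, 7, 9, 11, 13 days — each gap is 2 larger than the previous one.
Next gap: 15 days. Apr 11 2019 + 15 days = Apr 26 2019.
Next gap: 17 days. Apr 26 2019 + 17 days = May 13 2019.
Next gap: 19 days. May 13 2019 + 19 days = Jun 1 2019.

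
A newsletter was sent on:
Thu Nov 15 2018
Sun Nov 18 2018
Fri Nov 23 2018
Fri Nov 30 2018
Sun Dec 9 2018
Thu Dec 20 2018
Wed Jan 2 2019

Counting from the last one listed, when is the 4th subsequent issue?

Fri Mar 15 2019

Gaps: 3, 5, 7, 9, 11, 13 days — each gap is 2 larger than the previous one.
Next gap: 15 days. Wed Jan 2 2019 + 15 days = Thu Jan 17 2019.
Next gap: 17 days. Thu Jan 17 2019 + 17 days = Sun Feb 3 2019.
Next gap: 19 days. Sun Feb 3 2019 + 19 days = Fri Feb 22 2019.
Next gap: 21 days. Fri Feb 22 2019 + 21 days = Fri Mar 15 2019.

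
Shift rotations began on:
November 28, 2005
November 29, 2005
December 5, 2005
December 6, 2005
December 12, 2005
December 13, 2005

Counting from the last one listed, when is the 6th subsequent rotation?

January 3, 2006

Every event lands on a Monday or Tuesday (gaps cycle 1, 6, 1, 6, 1).
So the schedule is: every Monday and Tuesday.
Next Monday: December 19, 2005.
The following Tuesday is December 20, 2005.
Next Monday: December 26, 2005.
The following Tuesday is December 27, 2005.
The following Monday is January 2, 2006.
Next Tuesday: January 3, 2006.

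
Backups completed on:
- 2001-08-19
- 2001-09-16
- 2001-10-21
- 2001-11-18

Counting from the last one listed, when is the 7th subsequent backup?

2002-06-16

These are Sundays at 28- or 35-day spacing (28, 35, 28).
The pattern: 3rd Sunday of the month.
3rd Sunday of December 2001: 2001-12-16.
January 2002 — 3rd Sunday is 2002-01-20.
3rd Sunday of February 2002: 2002-02-17.
3rd Sunday of March 2002: 2002-03-17.
3rd Sunday of April 2002: 2002-04-21.
May 2002 — 3rd Sunday is 2002-05-19.
June 2002 — 3rd Sunday is 2002-06-16.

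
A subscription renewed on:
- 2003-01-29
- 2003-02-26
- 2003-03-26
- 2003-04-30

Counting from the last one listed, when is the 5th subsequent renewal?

All Wednesdays; the gaps (28, 28, 35) vary with month length.
This is the last Wednesday of each month.
May 2003 ends with Wednesday 2003-05-28.
June 2003 ends with Wednesday 2003-06-25.
July 2003 ends with Wednesday 2003-07-30.
Last Wednesday of August 2003: 2003-08-27.
September 2003 ends with Wednesday 2003-09-24.

2003-09-24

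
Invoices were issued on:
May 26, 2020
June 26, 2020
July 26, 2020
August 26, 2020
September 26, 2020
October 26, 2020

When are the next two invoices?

November 26, 2020; December 26, 2020

Each date is the 26th; the gaps (31, 30, 31, 31, 30) track the month lengths.
The rule is the 26th of each month.
November 2020: November 26, 2020.
December 2020: December 26, 2020.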